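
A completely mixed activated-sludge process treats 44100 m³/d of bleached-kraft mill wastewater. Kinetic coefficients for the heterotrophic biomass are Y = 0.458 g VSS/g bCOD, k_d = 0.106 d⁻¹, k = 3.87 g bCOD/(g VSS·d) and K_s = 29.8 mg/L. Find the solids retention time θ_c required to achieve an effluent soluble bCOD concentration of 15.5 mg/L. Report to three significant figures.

θ_c ≈ 2.00 d

From 1/θ_c = Y·k·S/(K_s + S) − k_d: Y·k·S/(K_s+S) = 0.458 × 3.87 × 15.5 / (29.8 + 15.5) = 0.6065 d⁻¹.
θ_c = 1/(μ − k_d) = 1/(0.6065 − 0.106) = 1/0.5005 = 1.998 d.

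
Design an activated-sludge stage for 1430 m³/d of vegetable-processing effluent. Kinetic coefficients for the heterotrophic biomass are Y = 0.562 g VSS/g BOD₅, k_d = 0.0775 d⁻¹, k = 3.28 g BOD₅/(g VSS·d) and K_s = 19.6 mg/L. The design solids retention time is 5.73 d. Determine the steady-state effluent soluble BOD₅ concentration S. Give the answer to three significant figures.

From the Monod/SRT balance for a CMAS, S = K_s·(1+k_d θ_c)/[θ_c·(Y k − k_d) − 1] = 19.6 × (1 + 0.0775 × 5.73) / [5.73 × (0.562 × 3.28 − 0.0775) − 1] = 28.30 / 9.118 = 3.104 mg/L.

S ≈ 3.10 mg/L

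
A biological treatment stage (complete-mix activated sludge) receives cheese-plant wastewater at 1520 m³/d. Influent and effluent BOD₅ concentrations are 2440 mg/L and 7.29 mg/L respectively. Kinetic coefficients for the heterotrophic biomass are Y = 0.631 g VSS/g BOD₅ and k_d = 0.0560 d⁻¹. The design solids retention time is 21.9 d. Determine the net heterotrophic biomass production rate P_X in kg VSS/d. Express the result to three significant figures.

Correct the yield for decay: Y_obs = Y/(1 + k_d θ_c) = 0.631 / (1 + 0.0560 × 21.9) = 0.631 / 2.226 = 0.2834.
ΔS = 2440 − 7.29 = 2433 mg/L, so the substrate removal rate is 1520 × 2433/1000 = 3698 kg BOD₅/d.
So the net sludge growth is P_X = 0.2834 × 3698 = 1048 kg VSS/d.

P_X ≈ 1050 kg VSS/d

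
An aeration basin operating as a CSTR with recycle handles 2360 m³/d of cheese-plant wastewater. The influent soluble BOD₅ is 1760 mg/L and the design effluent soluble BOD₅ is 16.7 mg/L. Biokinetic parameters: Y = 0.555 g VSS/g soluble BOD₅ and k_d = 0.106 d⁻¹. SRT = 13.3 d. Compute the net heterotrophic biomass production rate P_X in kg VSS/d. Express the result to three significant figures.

Y_obs = Y / (1 + k_d θ_c) = 0.555 / (1 + 0.106 × 13.3) = 0.555 / 2.410 = 0.2303.
ΔS = 1760 − 16.7 = 1743 mg/L, so the substrate removal rate is 2360 × 1743/1000 = 4114 kg soluble BOD₅/d.
P_X = Y_obs · Q(S₀ − S) = 0.2303 × 4114 = 947.5 kg VSS/d.

P_X ≈ 948 kg VSS/d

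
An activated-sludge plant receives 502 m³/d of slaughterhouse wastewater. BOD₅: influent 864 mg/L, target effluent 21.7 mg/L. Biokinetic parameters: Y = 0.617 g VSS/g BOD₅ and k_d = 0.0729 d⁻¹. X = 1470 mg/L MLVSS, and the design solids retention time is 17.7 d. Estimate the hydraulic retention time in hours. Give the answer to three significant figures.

Rearranging the biomass balance for a CMAS with decay, V = Y·Q·ΔS·θ_c / [X·(1+k_d θ_c)] = 0.617 × 502 × (864 − 21.7) × 17.7 / [1470 × (1 + 0.0729 × 17.7)] = 4.62×10^6 / 3367 = 1372 m³.
Hydraulic retention time τ = V/Q = 1372 / 502 = 2.732 d = 65.57 h.

τ ≈ 65.6 h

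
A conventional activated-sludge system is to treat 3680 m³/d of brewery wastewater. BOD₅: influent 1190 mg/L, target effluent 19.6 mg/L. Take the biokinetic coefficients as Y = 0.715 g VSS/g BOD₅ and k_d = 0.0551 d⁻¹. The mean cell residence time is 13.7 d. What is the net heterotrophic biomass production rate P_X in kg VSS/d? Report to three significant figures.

The observed yield is Y_obs = Y/(1 + k_d·θ_c) = 0.715 / (1 + 0.0551 × 13.7) = 0.715 / 1.755 = 0.4074 g VSS per g BOD₅ removed.
Mass of BOD₅ removed per day: Q(S₀ − S) = 3680 × 1170 g/m³ = 4307 kg/d.
Net biomass production P_X = Y_obs × Q·(S₀ − S) = 0.4074 × 4307 = 1755 kg VSS/d.

P_X ≈ 1750 kg VSS/d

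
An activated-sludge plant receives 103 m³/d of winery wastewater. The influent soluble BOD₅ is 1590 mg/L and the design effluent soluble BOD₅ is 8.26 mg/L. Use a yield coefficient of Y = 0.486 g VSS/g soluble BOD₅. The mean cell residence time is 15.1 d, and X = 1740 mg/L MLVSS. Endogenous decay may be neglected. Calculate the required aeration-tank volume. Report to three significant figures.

V ≈ 687 m³

Biomass mass balance (decay neglected): V·X = Y·Q·(S₀ − S)·θ_c, so V = 0.486 × 103 × (1590 − 8.26) × 15.1 / 1740 = 687.1 m³.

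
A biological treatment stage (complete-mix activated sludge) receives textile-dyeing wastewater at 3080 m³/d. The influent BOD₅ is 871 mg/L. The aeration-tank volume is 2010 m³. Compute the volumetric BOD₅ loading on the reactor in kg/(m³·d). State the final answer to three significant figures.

Volumetric loading L_v = Q·S₀ / V = 3080 × 871 g/m³ / 2010 m³ = 1335 g/(m³·d) = 1.335 kg BOD₅/(m³·d).

L_v ≈ 1.33 kg BOD₅/(m³·d)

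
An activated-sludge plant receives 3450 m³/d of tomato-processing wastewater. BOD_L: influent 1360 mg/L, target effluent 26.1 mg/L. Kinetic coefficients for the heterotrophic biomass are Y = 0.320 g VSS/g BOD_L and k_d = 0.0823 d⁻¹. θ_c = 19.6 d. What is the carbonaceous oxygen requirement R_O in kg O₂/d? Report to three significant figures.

R_O ≈ 3800 kg O₂/d

Correct the yield for decay: Y_obs = Y/(1 + k_d θ_c) = 0.320 / (1 + 0.0823 × 19.6) = 0.320 / 2.613 = 0.1225.
Q·(S₀ − S) = 3450 × (1360 − 26.1) × 10⁻³ = 4602 kg/d removed.
Net sludge production P_X = 0.1225 × 4602 = 563.6 kg VSS/d.
R_O = Q·ΔS − 1.42 P_X = 4602 − 800.3 = 3802 kg O₂/d.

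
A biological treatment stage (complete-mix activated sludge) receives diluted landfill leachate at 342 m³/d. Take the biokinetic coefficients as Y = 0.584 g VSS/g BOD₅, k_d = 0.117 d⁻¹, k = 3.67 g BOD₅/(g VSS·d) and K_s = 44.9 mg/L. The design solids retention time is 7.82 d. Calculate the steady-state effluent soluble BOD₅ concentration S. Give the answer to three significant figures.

S ≈ 5.79 mg/L

From the Monod/SRT balance for a CMAS, S = K_s·(1+k_d θ_c)/[θ_c·(Y k − k_d) − 1] = 44.9 × (1 + 0.117 × 7.82) / [7.82 × (0.584 × 3.67 − 0.117) − 1] = 85.98 / 14.85 = 5.792 mg/L.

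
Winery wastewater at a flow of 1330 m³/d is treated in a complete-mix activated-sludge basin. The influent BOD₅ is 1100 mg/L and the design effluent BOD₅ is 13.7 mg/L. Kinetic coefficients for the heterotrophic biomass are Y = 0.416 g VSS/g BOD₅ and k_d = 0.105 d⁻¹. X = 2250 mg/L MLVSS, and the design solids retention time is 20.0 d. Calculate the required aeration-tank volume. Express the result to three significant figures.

V ≈ 1720 m³

From the SRT design equation V = Y Q (S₀−S) θ_c / [X (1 + k_d θ_c)] = 0.416 × 1330 × (1100 − 13.7) × 20.0 / [2250 × (1 + 0.105 × 20.0)] = 1.2×10^7 / 6975 = 1723 m³.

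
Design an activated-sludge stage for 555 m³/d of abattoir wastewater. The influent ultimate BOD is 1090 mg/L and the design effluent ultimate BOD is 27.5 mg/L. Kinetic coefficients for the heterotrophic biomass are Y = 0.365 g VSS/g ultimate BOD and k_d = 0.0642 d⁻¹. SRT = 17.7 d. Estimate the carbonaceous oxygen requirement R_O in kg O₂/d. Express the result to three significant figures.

Correct the yield for decay: Y_obs = Y/(1 + k_d θ_c) = 0.365 / (1 + 0.0642 × 17.7) = 0.365 / 2.136 = 0.1709.
ΔS = 1090 − 27.5 = 1062 mg/L, so the substrate removal rate is 555 × 1062/1000 = 589.7 kg ultimate BOD/d.
Biomass synthesised: P_X = Y_obs × 589.7 = 100.7 kg VSS/d.
R_O = Q·ΔS − 1.42 P_X = 589.7 − 143.1 = 446.6 kg O₂/d.

R_O ≈ 447 kg O₂/d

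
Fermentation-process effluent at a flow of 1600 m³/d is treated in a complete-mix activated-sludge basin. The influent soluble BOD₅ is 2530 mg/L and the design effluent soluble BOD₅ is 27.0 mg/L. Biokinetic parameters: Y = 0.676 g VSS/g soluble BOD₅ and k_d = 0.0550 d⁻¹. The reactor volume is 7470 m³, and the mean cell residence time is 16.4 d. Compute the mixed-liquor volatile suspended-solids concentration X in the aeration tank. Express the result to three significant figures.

Solving the biomass balance for X: X = Y Q (S₀−S) θ_c / [V (1+k_d θ_c)] = 0.676 × 1600 × (2530 − 27.0) × 16.4 / [7470 × (1 + 0.0550 × 16.4)] = 3125 mg/L.

X ≈ 3120 mg/L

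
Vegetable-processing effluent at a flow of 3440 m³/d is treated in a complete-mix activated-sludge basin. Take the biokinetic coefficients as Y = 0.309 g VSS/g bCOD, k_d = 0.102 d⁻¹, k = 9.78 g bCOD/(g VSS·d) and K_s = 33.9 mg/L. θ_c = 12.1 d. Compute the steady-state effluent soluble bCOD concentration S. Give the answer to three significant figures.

S ≈ 2.21 mg/L

Effluent substrate depends only on kinetics and SRT: S = K_s(1 + k_d θ_c) / [θ_c(Yk − k_d) − 1] = 33.9 × (1 + 0.102 × 12.1) / [12.1 × (0.309 × 9.78 − 0.102) − 1] = 75.74 / 34.33 = 2.206 mg/L.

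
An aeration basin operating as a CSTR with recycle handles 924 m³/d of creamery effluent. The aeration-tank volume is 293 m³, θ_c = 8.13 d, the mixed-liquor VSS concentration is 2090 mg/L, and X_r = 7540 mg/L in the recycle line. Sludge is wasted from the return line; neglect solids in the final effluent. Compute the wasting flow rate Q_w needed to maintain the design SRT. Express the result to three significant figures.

Wasting from the return line (neglecting effluent solids): Q_w = V·X / (θ_c·X_r) = 293.0 × 2090 / (8.13 × 7540) = 9.990 m³/d.

Q_w ≈ 9.99 m³/d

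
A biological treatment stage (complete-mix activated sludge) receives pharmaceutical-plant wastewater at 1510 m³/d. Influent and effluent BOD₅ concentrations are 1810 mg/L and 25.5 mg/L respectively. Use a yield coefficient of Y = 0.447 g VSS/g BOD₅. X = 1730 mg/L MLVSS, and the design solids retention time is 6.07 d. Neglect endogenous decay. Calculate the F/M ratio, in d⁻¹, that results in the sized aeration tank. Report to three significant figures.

F/M ≈ 0.374 d⁻¹

V·X = Y·Q·ΔS·θ_c gives V = 0.447 × 1510 × (1810 − 25.5) × 6.07 / 1730 = 4226 m³.
F/M = applied load / biomass = Q·S₀/(V·X) = 1510 × 1810 / (4226 × 1730) = 0.3738 d⁻¹.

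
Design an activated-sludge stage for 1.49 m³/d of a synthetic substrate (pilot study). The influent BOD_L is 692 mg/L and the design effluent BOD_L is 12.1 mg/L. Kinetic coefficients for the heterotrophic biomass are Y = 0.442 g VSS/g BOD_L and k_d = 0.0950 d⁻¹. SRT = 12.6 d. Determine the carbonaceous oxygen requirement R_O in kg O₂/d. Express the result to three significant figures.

The observed yield is Y_obs = Y/(1 + k_d·θ_c) = 0.442 / (1 + 0.0950 × 12.6) = 0.442 / 2.197 = 0.2012 g VSS per g BOD_L removed.
Q·(S₀ − S) = 1.49 × (692 − 12.1) × 10⁻³ = 1.013 kg/d removed.
Biomass synthesised: P_X = Y_obs × 1.013 = 0.2038 kg VSS/d.
R_O = Q·(S₀ − S) − 1.42·P_X = 1.013 − 1.42 × 0.2038 = 0.7236 kg O₂/d.

R_O ≈ 0.724 kg O₂/d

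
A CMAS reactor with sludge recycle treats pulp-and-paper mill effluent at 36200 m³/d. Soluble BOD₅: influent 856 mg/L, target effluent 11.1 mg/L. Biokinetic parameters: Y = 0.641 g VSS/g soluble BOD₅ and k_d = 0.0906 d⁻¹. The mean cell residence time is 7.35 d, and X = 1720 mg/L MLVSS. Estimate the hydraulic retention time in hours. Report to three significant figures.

τ ≈ 33.3 h

From the SRT design equation V = Y Q (S₀−S) θ_c / [X (1 + k_d θ_c)] = 0.641 × 36200 × (856 − 11.1) × 7.35 / [1720 × (1 + 0.0906 × 7.35)] = 1.44×10^8 / 2865 = 50290 m³.
τ = V/Q = 50290/36200 = 1.389 d, or 33.34 h.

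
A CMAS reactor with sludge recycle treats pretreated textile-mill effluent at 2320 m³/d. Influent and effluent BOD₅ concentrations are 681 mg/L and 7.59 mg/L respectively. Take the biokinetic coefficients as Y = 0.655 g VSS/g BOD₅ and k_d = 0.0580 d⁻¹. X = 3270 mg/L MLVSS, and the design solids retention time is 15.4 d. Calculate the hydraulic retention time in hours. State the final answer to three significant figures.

Steady-state biomass mass balance: V·X·(1 + k_d·θ_c) = Y·Q·(S₀ − S)·θ_c, so V = 0.655 × 2320 × (681 − 7.59) × 15.4 / [3270 × (1 + 0.0580 × 15.4)] = 1.58×10^7 / 6191 = 2546 m³.
Hydraulic retention time τ = V/Q = 2546 / 2320 = 1.097 d = 26.33 h.

τ ≈ 26.3 h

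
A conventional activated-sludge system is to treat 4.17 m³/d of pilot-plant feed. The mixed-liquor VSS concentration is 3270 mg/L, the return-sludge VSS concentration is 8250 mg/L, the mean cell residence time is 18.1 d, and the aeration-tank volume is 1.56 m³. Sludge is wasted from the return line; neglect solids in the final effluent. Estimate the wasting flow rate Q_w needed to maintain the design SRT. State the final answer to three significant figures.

Q_w ≈ 0.0342 m³/d

Q_w = (V·X)/(θ_c X_r) = 1.560 × 3270 / (18.1 × 8250) = 0.03416 m³/d.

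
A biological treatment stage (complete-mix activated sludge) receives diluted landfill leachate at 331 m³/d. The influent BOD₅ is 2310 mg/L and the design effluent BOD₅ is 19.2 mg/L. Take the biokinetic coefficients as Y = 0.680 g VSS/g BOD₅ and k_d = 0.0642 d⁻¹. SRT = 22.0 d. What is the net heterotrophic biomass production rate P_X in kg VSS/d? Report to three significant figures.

P_X ≈ 214 kg VSS/d

Correct the yield for decay: Y_obs = Y/(1 + k_d θ_c) = 0.680 / (1 + 0.0642 × 22.0) = 0.680 / 2.412 = 0.2819.
Q·(S₀ − S) = 331 × (2310 − 19.2) × 10⁻³ = 758.3 kg/d removed.
Net biomass production P_X = Y_obs × Q·(S₀ − S) = 0.2819 × 758.3 = 213.7 kg VSS/d.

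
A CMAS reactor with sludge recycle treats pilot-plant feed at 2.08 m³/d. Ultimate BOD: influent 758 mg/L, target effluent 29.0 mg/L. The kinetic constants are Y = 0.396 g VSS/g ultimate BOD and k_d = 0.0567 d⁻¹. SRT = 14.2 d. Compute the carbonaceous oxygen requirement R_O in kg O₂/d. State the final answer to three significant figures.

R_O ≈ 1.04 kg O₂/d

Y_obs = Y / (1 + k_d θ_c) = 0.396 / (1 + 0.0567 × 14.2) = 0.396 / 1.805 = 0.2194.
Mass of ultimate BOD removed per day: Q(S₀ − S) = 2.08 × 729.0 g/m³ = 1.516 kg/d.
P_X = Y_obs·Q·(S₀ − S) = 0.2194 × 1.516 = 0.3326 kg VSS/d.
R_O = Q·ΔS − 1.42 P_X = 1.516 − 0.4723 = 1.044 kg O₂/d.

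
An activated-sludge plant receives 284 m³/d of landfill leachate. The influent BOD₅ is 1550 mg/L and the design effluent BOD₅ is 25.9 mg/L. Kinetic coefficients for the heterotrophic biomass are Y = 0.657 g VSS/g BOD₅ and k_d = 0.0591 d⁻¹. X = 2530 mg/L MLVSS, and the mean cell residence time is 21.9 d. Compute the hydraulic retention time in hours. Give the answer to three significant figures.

τ ≈ 90.7 h

Rearranging the biomass balance for a CMAS with decay, V = Y·Q·ΔS·θ_c / [X·(1+k_d θ_c)] = 0.657 × 284 × (1550 − 25.9) × 21.9 / [2530 × (1 + 0.0591 × 21.9)] = 6.23×10^6 / 5805 = 1073 m³.
HRT = V/Q = 1073 m³ / 284 m³·d⁻¹ = 3.778 d × 24 = 90.67 h.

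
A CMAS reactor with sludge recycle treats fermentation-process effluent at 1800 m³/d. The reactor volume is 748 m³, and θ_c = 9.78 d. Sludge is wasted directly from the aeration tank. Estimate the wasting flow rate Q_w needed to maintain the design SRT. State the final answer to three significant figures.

Q_w ≈ 76.5 m³/d

For wasting at MLVSS concentration, Q_w = V/θ_c = 748.0/9.78 = 76.48 m³/d.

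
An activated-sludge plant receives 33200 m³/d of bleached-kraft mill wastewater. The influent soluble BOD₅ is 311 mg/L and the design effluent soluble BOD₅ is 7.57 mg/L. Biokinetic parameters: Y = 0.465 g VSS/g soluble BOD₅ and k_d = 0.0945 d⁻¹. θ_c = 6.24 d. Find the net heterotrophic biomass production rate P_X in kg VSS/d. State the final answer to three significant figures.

Observed yield with endogenous decay: Y_obs = Y / (1 + k_d·θ_c) = 0.465 / (1 + 0.0945 × 6.24) = 0.465 / 1.590 = 0.2925 g VSS/g soluble BOD₅.
Q·(S₀ − S) = 33200 × (311 − 7.57) × 10⁻³ = 10074 kg/d removed.
Biomass produced: P_X = Y_obs·Q·ΔS = 0.2925 × 10074 ≈ 2947 kg VSS/d.

P_X ≈ 2950 kg VSS/d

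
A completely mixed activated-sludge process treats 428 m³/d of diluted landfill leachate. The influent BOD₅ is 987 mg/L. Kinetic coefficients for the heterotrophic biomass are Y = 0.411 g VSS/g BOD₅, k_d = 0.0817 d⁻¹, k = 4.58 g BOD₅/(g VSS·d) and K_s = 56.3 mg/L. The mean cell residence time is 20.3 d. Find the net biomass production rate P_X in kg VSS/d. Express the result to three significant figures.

P_X ≈ 65.0 kg VSS/d

From the Monod/SRT balance for a CMAS, S = K_s·(1+k_d θ_c)/[θ_c·(Y k − k_d) − 1] = 56.3 × (1 + 0.0817 × 20.3) / [20.3 × (0.411 × 4.58 − 0.0817) − 1] = 149.7 / 35.55 = 4.210 mg/L.
Y_obs = Y / (1 + k_d θ_c) = 0.411 / (1 + 0.0817 × 20.3) = 0.411 / 2.659 = 0.1546.
ΔS = 987 − 4.21 = 982.8 mg/L, so the substrate removal rate is 428 × 982.8/1000 = 420.6 kg BOD₅/d.
So the net sludge growth is P_X = 0.1546 × 420.6 = 65.03 kg VSS/d.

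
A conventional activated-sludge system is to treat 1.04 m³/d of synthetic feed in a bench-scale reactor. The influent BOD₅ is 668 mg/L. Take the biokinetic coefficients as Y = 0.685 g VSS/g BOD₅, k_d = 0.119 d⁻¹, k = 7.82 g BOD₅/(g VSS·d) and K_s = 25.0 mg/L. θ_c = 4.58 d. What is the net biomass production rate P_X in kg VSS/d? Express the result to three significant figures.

Effluent substrate depends only on kinetics and SRT: S = K_s(1 + k_d θ_c) / [θ_c(Yk − k_d) − 1] = 25.0 × (1 + 0.119 × 4.58) / [4.58 × (0.685 × 7.82 − 0.119) − 1] = 38.63 / 22.99 = 1.680 mg/L.
Y_obs = Y / (1 + k_d θ_c) = 0.685 / (1 + 0.119 × 4.58) = 0.685 / 1.545 = 0.4434.
ΔS = 668 − 1.68 = 666.3 mg/L, so the substrate removal rate is 1.04 × 666.3/1000 = 0.6930 kg BOD₅/d.
So the net sludge growth is P_X = 0.4434 × 0.6930 = 0.3072 kg VSS/d.

P_X ≈ 0.307 kg VSS/d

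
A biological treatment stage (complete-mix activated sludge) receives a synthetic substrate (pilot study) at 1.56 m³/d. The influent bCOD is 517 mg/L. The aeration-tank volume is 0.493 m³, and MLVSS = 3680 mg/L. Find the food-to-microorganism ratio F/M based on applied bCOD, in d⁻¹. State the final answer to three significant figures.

F/M = Q·S₀ / (V·X) = 1.56 × 517 / (0.4930 × 3680) = 0.4445 g bCOD·(g VSS·d)⁻¹.

F/M ≈ 0.445 d⁻¹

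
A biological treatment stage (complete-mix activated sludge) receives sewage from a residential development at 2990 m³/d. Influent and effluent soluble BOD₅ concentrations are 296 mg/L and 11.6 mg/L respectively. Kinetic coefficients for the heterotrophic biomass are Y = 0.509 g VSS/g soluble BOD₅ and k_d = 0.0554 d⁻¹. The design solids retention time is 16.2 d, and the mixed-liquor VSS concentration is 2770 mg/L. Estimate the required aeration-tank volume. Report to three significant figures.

Steady-state biomass mass balance: V·X·(1 + k_d·θ_c) = Y·Q·(S₀ − S)·θ_c, so V = 0.509 × 2990 × (296 − 11.6) × 16.2 / [2770 × (1 + 0.0554 × 16.2)] = 7.01×10^6 / 5256 = 1334 m³.

V ≈ 1330 m³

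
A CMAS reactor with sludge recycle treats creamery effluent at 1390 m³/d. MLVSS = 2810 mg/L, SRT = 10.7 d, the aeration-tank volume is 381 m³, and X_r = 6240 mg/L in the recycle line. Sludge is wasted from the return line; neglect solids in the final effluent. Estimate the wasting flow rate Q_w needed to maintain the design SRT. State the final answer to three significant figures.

Q_w ≈ 16.0 m³/d

θ_c = V·X/(Q_w·X_r) when wasting from the recycle, so Q_w = V·X/(θ_c·X_r) = 381.0 × 2810 / (10.7 × 6240) = 16.03 m³/d.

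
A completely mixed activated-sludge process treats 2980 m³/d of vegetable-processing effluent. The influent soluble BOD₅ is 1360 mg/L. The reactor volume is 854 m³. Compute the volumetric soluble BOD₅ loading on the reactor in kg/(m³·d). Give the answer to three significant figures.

L_v ≈ 4.75 kg soluble BOD₅/(m³·d)

Volumetric loading L_v = Q·S₀ / V = 2980 × 1360 g/m³ / 854.0 m³ = 4746 g/(m³·d) = 4.746 kg soluble BOD₅/(m³·d).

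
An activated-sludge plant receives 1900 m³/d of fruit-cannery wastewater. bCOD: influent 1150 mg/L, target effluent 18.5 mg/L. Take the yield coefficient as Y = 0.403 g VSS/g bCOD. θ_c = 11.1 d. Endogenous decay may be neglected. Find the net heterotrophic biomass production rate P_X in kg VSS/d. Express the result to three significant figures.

P_X ≈ 866 kg VSS/d

No decay correction is needed, so Y_obs = Y = 0.403.
Mass of bCOD removed per day: Q(S₀ − S) = 1900 × 1132 g/m³ = 2150 kg/d.
Biomass produced: P_X = Y_obs·Q·ΔS = 0.4030 × 2150 ≈ 866.4 kg VSS/d.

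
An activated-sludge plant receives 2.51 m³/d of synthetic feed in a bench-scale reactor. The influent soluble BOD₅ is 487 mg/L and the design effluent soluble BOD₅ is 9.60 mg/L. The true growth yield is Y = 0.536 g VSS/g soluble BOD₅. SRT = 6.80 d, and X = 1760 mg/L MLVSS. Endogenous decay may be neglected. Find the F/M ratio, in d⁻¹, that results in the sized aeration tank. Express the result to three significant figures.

F/M ≈ 0.280 d⁻¹

Biomass mass balance (decay neglected): V·X = Y·Q·(S₀ − S)·θ_c, so V = 0.536 × 2.51 × (487 − 9.60) × 6.80 / 1760 = 2.482 m³.
F/M = applied load / biomass = Q·S₀/(V·X) = 2.51 × 487 / (2.482 × 1760) = 0.2799 d⁻¹.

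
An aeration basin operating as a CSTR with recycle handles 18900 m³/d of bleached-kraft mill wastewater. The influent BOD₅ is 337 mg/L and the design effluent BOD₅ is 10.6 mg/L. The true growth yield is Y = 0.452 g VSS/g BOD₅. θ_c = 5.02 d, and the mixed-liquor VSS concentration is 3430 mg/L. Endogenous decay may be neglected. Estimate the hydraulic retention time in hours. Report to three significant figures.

With k_d = 0 the design equation reduces to V = Y Q (S₀−S) θ_c / X = 0.452 × 18900 × (337 − 10.6) × 5.02 / 3430 = 4081 m³.
Hydraulic retention time τ = V/Q = 4081 / 18900 = 0.2159 d = 5.182 h.

τ ≈ 5.18 h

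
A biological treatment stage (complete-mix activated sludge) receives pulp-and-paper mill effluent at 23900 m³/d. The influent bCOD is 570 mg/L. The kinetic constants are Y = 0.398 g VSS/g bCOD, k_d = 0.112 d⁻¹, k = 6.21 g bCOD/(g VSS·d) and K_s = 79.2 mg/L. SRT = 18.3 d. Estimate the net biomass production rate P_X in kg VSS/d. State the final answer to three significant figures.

From the Monod/SRT balance for a CMAS, S = K_s·(1+k_d θ_c)/[θ_c·(Y k − k_d) − 1] = 79.2 × (1 + 0.112 × 18.3) / [18.3 × (0.398 × 6.21 − 0.112) − 1] = 241.5 / 42.18 = 5.726 mg/L.
Correct the yield for decay: Y_obs = Y/(1 + k_d θ_c) = 0.398 / (1 + 0.112 × 18.3) = 0.398 / 3.050 = 0.1305.
Substrate removed = Q·(S₀ − S) = 23900 m³/d × (570 − 5.73) g/m³ = 1.35×10^7 g/d = 13486 kg/d.
P_X = Y_obs · Q(S₀ − S) = 0.1305 × 13486 = 1760 kg VSS/d.

P_X ≈ 1760 kg VSS/d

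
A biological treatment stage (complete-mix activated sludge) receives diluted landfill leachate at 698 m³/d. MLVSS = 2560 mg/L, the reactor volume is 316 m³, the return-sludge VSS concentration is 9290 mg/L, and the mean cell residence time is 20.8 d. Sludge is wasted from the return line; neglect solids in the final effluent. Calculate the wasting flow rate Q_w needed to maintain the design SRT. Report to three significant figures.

Q_w = (V·X)/(θ_c X_r) = 316.0 × 2560 / (20.8 × 9290) = 4.186 m³/d.

Q_w ≈ 4.19 m³/d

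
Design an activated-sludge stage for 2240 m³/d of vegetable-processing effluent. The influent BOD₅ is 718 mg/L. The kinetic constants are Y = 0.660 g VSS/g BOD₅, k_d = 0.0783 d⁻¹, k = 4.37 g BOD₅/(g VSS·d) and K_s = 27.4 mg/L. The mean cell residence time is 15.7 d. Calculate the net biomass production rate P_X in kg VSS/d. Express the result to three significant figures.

P_X ≈ 475 kg VSS/d

From the Monod/SRT balance for a CMAS, S = K_s·(1+k_d θ_c)/[θ_c·(Y k − k_d) − 1] = 27.4 × (1 + 0.0783 × 15.7) / [15.7 × (0.660 × 4.37 − 0.0783) − 1] = 61.08 / 43.05 = 1.419 mg/L.
Correct the yield for decay: Y_obs = Y/(1 + k_d θ_c) = 0.660 / (1 + 0.0783 × 15.7) = 0.660 / 2.229 = 0.2961.
ΔS = 718 − 1.42 = 716.6 mg/L, so the substrate removal rate is 2240 × 716.6/1000 = 1605 kg BOD₅/d.
Biomass produced: P_X = Y_obs·Q·ΔS = 0.2961 × 1605 ≈ 475.2 kg VSS/d.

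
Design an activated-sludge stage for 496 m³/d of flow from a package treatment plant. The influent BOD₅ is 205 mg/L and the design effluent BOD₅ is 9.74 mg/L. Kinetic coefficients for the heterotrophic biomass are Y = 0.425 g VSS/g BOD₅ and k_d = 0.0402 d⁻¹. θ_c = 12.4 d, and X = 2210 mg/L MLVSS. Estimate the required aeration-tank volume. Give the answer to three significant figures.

Rearranging the biomass balance for a CMAS with decay, V = Y·Q·ΔS·θ_c / [X·(1+k_d θ_c)] = 0.425 × 496 × (205 − 9.74) × 12.4 / [2210 × (1 + 0.0402 × 12.4)] = 5.1×10^5 / 3312 = 154.1 m³.

V ≈ 154 m³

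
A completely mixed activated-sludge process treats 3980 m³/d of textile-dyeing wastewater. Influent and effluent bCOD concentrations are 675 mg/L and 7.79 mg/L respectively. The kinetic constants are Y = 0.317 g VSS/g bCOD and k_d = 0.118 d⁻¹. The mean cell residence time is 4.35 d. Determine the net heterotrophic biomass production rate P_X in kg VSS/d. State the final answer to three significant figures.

P_X ≈ 556 kg VSS/d

Correct the yield for decay: Y_obs = Y/(1 + k_d θ_c) = 0.317 / (1 + 0.118 × 4.35) = 0.317 / 1.513 = 0.2095.
Q·(S₀ − S) = 3980 × (675 − 7.79) × 10⁻³ = 2655 kg/d removed.
Biomass produced: P_X = Y_obs·Q·ΔS = 0.2095 × 2655 ≈ 556.3 kg VSS/d.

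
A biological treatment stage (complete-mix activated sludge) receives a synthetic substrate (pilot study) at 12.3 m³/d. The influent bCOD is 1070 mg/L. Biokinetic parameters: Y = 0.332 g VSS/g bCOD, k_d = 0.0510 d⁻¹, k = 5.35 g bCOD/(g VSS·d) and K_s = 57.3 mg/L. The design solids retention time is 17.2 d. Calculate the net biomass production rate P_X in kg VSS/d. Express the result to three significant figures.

For a completely mixed reactor with recycle the Lawrence–McCarty relation gives S = K_s·(1 + k_d·θ_c) / [θ_c·(Y·k − k_d) − 1] = 57.3 × (1 + 0.0510 × 17.2) / [17.2 × (0.332 × 5.35 − 0.0510) − 1] = 107.6 / 28.67 = 3.751 mg/L.
Observed yield with endogenous decay: Y_obs = Y / (1 + k_d·θ_c) = 0.332 / (1 + 0.0510 × 17.2) = 0.332 / 1.877 = 0.1769 g VSS/g bCOD.
Substrate removed = Q·(S₀ − S) = 12.3 m³/d × (1070 − 3.75) g/m³ = 1.31×10^4 g/d = 13.11 kg/d.
Net biomass production P_X = Y_obs × Q·(S₀ − S) = 0.1769 × 13.11 = 2.319 kg VSS/d.

P_X ≈ 2.32 kg VSS/d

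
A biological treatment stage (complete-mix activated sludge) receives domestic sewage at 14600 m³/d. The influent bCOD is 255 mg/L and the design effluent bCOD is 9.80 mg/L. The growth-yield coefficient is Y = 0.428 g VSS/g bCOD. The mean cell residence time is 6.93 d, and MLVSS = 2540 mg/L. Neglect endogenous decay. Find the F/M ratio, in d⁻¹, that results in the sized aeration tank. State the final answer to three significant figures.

F/M ≈ 0.351 d⁻¹

With k_d = 0 the design equation reduces to V = Y Q (S₀−S) θ_c / X = 0.428 × 14600 × (255 − 9.80) × 6.93 / 2540 = 4180 m³.
Food-to-microorganism ratio F/M = Q S₀ / (V X) = 14600 × 255 / (4180 × 2540) = 0.3506 d⁻¹.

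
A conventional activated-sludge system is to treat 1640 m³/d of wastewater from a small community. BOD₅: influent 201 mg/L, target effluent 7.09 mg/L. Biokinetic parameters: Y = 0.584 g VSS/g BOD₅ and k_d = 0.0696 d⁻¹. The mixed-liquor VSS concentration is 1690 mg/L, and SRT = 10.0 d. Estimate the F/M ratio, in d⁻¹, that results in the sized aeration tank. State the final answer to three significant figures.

F/M ≈ 0.301 d⁻¹

Rearranging the biomass balance for a CMAS with decay, V = Y·Q·ΔS·θ_c / [X·(1+k_d θ_c)] = 0.584 × 1640 × (201 − 7.09) × 10.0 / [1690 × (1 + 0.0696 × 10.0)] = 1.86×10^6 / 2866 = 648.0 m³.
F/M = applied load / biomass = Q·S₀/(V·X) = 1640 × 201 / (648.0 × 1690) = 0.3010 d⁻¹.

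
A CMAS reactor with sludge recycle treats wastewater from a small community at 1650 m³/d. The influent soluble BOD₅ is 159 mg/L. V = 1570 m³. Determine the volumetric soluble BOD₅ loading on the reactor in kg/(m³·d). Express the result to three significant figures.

Applied soluble BOD₅ load per unit volume = Q·S₀/V = (1650 × 159/1000)/1570 = 0.1671 kg soluble BOD₅·m⁻³·d⁻¹.

L_v ≈ 0.167 kg soluble BOD₅/(m³·d)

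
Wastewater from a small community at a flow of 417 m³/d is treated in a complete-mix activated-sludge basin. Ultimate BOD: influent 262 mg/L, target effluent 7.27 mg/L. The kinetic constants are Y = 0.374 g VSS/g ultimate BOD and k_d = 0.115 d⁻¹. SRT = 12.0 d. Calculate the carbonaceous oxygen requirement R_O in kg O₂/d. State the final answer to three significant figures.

Observed yield with endogenous decay: Y_obs = Y / (1 + k_d·θ_c) = 0.374 / (1 + 0.115 × 12.0) = 0.374 / 2.380 = 0.1571 g VSS/g ultimate BOD.
Substrate removed = Q·(S₀ − S) = 417 m³/d × (262 − 7.27) g/m³ = 1.06×10^5 g/d = 106.2 kg/d.
Net sludge production P_X = 0.1571 × 106.2 = 16.69 kg VSS/d.
R_O = Q·ΔS − 1.42 P_X = 106.2 − 23.70 = 82.52 kg O₂/d.

R_O ≈ 82.5 kg O₂/d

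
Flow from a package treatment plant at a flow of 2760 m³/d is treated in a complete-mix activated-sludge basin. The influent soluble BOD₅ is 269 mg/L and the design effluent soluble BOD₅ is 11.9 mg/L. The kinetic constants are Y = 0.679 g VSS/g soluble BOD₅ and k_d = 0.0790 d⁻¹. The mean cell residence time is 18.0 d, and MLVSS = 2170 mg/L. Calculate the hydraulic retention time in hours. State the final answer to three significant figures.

From the SRT design equation V = Y Q (S₀−S) θ_c / [X (1 + k_d θ_c)] = 0.679 × 2760 × (269 − 11.9) × 18.0 / [2170 × (1 + 0.0790 × 18.0)] = 8.67×10^6 / 5256 = 1650 m³.
HRT = V/Q = 1650 m³ / 2760 m³·d⁻¹ = 0.5979 d × 24 = 14.35 h.

τ ≈ 14.3 h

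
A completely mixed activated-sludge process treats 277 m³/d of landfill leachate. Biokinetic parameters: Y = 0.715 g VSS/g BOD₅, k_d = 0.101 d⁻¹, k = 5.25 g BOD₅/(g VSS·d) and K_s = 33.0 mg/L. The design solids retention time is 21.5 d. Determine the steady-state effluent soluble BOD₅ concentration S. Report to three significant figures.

From the Monod/SRT balance for a CMAS, S = K_s·(1+k_d θ_c)/[θ_c·(Y k − k_d) − 1] = 33.0 × (1 + 0.101 × 21.5) / [21.5 × (0.715 × 5.25 − 0.101) − 1] = 104.7 / 77.53 = 1.350 mg/L.

S ≈ 1.35 mg/L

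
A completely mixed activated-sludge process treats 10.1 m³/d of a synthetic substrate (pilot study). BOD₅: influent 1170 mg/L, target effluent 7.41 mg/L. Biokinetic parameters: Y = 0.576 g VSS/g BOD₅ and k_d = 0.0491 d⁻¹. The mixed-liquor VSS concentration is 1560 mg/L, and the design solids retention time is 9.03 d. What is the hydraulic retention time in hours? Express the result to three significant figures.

Rearranging the biomass balance for a CMAS with decay, V = Y·Q·ΔS·θ_c / [X·(1+k_d θ_c)] = 0.576 × 10.1 × (1170 − 7.41) × 9.03 / [1560 × (1 + 0.0491 × 9.03)] = 6.11×10^4 / 2252 = 27.12 m³.
τ = V/Q = 27.12/10.1 = 2.686 d, or 64.45 h.

τ ≈ 64.5 h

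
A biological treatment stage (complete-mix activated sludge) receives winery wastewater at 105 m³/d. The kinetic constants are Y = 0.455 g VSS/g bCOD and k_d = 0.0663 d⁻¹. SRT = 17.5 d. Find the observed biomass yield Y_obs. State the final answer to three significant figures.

Y_obs ≈ 0.211 g VSS/g bCOD

Y_obs = Y / (1 + k_d θ_c) = 0.455 / (1 + 0.0663 × 17.5) = 0.455 / 2.160 = 0.2106.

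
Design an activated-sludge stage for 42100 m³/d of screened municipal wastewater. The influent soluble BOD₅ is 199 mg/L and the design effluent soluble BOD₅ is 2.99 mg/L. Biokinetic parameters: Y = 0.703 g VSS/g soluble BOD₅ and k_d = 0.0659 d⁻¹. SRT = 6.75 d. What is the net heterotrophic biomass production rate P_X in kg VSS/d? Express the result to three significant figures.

Observed yield with endogenous decay: Y_obs = Y / (1 + k_d·θ_c) = 0.703 / (1 + 0.0659 × 6.75) = 0.703 / 1.445 = 0.4866 g VSS/g soluble BOD₅.
Mass of soluble BOD₅ removed per day: Q(S₀ − S) = 42100 × 196.0 g/m³ = 8252 kg/d.
Net biomass production P_X = Y_obs × Q·(S₀ − S) = 0.4866 × 8252 = 4015 kg VSS/d.

P_X ≈ 4020 kg VSS/d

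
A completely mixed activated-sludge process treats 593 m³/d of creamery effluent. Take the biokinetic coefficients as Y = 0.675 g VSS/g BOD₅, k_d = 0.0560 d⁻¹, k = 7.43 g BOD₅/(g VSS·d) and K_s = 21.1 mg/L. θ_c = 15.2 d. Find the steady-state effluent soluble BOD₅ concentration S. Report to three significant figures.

S ≈ 0.525 mg/L

Effluent substrate depends only on kinetics and SRT: S = K_s(1 + k_d θ_c) / [θ_c(Yk − k_d) − 1] = 21.1 × (1 + 0.0560 × 15.2) / [15.2 × (0.675 × 7.43 − 0.0560) − 1] = 39.06 / 74.38 = 0.5251 mg/L.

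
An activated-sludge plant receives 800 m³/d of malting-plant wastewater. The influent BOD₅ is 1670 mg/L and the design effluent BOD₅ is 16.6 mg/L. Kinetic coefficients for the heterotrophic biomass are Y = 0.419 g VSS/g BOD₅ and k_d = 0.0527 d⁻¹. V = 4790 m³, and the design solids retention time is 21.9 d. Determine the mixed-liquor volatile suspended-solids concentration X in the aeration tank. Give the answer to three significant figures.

Solving the biomass balance for X: X = Y Q (S₀−S) θ_c / [V (1+k_d θ_c)] = 0.419 × 800 × (1670 − 16.6) × 21.9 / [4790 × (1 + 0.0527 × 21.9)] = 1176 mg/L.

X ≈ 1180 mg/L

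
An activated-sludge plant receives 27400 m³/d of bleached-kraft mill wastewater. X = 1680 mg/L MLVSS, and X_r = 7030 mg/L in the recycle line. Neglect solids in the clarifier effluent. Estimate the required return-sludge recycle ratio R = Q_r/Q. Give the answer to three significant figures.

R ≈ 0.314

Solids balance on the clarifier gives (1+R)X = R·X_r, so R = X/(X_r − X) = 1680 / (7030 − 1680) = 0.3140.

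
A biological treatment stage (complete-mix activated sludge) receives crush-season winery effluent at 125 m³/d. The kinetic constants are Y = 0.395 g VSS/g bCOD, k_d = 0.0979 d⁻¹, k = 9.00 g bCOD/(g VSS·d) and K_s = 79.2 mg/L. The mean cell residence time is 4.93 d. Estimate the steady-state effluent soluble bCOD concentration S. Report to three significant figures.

S ≈ 7.32 mg/L

Effluent substrate depends only on kinetics and SRT: S = K_s(1 + k_d θ_c) / [θ_c(Yk − k_d) − 1] = 79.2 × (1 + 0.0979 × 4.93) / [4.93 × (0.395 × 9.00 − 0.0979) − 1] = 117.4 / 16.04 = 7.319 mg/L.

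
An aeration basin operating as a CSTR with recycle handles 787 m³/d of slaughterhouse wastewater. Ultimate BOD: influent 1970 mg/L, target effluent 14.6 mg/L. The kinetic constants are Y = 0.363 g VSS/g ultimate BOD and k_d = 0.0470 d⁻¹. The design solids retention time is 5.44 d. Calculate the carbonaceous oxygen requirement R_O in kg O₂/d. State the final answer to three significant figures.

R_O ≈ 907 kg O₂/d

Correct the yield for decay: Y_obs = Y/(1 + k_d θ_c) = 0.363 / (1 + 0.0470 × 5.44) = 0.363 / 1.256 = 0.2891.
ΔS = 1970 − 14.6 = 1955 mg/L, so the substrate removal rate is 787 × 1955/1000 = 1539 kg ultimate BOD/d.
Net sludge production P_X = 0.2891 × 1539 = 444.9 kg VSS/d.
Carbonaceous O₂ demand = substrate oxidised − cell-mass equivalent = 1539 − 1.42 × 444.9 = 907.2 kg O₂/d.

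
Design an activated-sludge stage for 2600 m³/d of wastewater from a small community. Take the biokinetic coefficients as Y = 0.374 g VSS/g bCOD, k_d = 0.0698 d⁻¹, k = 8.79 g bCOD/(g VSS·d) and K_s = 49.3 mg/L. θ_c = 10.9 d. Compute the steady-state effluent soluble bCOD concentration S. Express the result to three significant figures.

S ≈ 2.55 mg/L

From the Monod/SRT balance for a CMAS, S = K_s·(1+k_d θ_c)/[θ_c·(Y k − k_d) − 1] = 49.3 × (1 + 0.0698 × 10.9) / [10.9 × (0.374 × 8.79 − 0.0698) − 1] = 86.81 / 34.07 = 2.548 mg/L.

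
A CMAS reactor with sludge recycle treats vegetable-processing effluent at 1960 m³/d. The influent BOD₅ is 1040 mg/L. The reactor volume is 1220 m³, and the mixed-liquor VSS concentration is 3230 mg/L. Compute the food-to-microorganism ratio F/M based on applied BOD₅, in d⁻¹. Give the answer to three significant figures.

F/M = Q·S₀ / (V·X) = 1960 × 1040 / (1220 × 3230) = 0.5173 g BOD₅·(g VSS·d)⁻¹.

F/M ≈ 0.517 d⁻¹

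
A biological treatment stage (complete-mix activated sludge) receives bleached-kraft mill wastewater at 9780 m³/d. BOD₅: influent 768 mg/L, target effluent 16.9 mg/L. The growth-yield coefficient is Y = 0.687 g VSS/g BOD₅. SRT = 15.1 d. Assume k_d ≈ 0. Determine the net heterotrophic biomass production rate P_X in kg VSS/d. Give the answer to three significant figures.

P_X ≈ 5050 kg VSS/d

Since k_d ≈ 0, Y_obs = Y = 0.687 g VSS/g BOD₅.
Mass of BOD₅ removed per day: Q(S₀ − S) = 9780 × 751.1 g/m³ = 7346 kg/d.
P_X = Y_obs · Q(S₀ − S) = 0.6870 × 7346 = 5047 kg VSS/d.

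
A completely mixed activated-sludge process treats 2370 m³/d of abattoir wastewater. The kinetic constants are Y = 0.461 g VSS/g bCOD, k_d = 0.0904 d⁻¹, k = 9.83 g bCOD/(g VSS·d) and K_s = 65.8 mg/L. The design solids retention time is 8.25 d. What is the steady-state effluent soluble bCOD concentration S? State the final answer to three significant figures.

Effluent substrate depends only on kinetics and SRT: S = K_s(1 + k_d θ_c) / [θ_c(Yk − k_d) − 1] = 65.8 × (1 + 0.0904 × 8.25) / [8.25 × (0.461 × 9.83 − 0.0904) − 1] = 114.9 / 35.64 = 3.223 mg/L.

S ≈ 3.22 mg/L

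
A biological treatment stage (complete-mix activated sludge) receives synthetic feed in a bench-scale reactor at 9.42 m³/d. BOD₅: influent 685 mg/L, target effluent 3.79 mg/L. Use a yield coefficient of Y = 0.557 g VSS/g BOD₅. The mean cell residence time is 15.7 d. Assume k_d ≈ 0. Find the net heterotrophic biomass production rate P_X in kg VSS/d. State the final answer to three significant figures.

P_X ≈ 3.57 kg VSS/d

No decay correction is needed, so Y_obs = Y = 0.557.
Q·(S₀ − S) = 9.42 × (685 − 3.79) × 10⁻³ = 6.417 kg/d removed.
P_X = Y_obs · Q(S₀ − S) = 0.5570 × 6.417 = 3.574 kg VSS/d.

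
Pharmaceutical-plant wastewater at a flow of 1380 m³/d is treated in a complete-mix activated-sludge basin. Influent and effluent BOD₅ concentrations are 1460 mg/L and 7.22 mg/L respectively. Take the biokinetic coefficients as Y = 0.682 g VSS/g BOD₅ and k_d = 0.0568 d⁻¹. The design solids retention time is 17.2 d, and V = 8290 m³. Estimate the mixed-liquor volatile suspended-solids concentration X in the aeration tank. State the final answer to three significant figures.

From V·X·(1 + k_d·θ_c) = Y·Q·(S₀ − S)·θ_c: X = 0.682 × 1380 × (1460 − 7.22) × 17.2 / [8290 × (1 + 0.0568 × 17.2)] = 1435 mg/L.

X ≈ 1430 mg/L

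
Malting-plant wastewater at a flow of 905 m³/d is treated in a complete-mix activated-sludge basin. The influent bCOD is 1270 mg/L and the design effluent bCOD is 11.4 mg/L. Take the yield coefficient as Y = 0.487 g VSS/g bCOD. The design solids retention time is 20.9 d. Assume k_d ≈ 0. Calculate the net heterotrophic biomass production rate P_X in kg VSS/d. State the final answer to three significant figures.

P_X ≈ 555 kg VSS/d

Since k_d ≈ 0, Y_obs = Y = 0.487 g VSS/g bCOD.
ΔS = 1270 − 11.4 = 1259 mg/L, so the substrate removal rate is 905 × 1259/1000 = 1139 kg bCOD/d.
Net biomass production P_X = Y_obs × Q·(S₀ − S) = 0.4870 × 1139 = 554.7 kg VSS/d.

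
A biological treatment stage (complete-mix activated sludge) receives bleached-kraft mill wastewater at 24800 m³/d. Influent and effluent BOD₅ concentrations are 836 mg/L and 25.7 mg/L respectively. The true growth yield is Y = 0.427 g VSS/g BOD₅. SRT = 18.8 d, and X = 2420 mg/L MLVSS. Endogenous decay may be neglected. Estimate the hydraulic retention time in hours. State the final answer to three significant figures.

τ ≈ 64.5 h

V·X = Y·Q·ΔS·θ_c gives V = 0.427 × 24800 × (836 − 25.7) × 18.8 / 2420 = 66660 m³.
τ = V/Q = 66660/24800 = 2.688 d, or 64.51 h.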